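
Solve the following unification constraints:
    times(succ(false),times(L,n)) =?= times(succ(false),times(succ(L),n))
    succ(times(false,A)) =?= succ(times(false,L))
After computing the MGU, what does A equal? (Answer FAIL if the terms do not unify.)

FAIL

Decompose times/2: succ(false) =?= succ(false),  times(L,n) =?= times(succ(L),n).
Delete trivial equation succ(false) =?= succ(false).
Decompose times/2: L =?= succ(L),  n =?= n.
Occurs check fails: L occurs in succ(L); the equation L =?= succ(L) has no finite solution.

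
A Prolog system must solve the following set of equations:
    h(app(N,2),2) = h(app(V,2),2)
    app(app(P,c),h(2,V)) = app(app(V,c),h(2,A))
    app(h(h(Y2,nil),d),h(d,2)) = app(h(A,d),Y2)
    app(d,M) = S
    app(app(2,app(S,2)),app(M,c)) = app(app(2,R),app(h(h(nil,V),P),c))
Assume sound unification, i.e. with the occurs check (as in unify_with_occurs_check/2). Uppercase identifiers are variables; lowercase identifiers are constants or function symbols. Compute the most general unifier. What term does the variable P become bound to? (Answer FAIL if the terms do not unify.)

h(h(d,2),nil)

Decompose h/2: app(N,2) = app(V,2),  2 = 2.
Decompose app/2: N = V,  2 = 2.
Bind N := V; no other remaining equation mentions N.
Delete trivial equation 2 = 2.
Delete trivial equation 2 = 2.
Decompose app/2: app(P,c) = app(V,c),  h(2,V) = h(2,A).
Decompose app/2: P = V,  c = c.
Bind P := V; substituting into the one remaining equation that mentions P gives: app(app(2,app(S,2)),app(M,c)) = app(app(2,R),app(h(h(nil,V),V),c)).
Delete trivial equation c = c.
Decompose h/2: 2 = 2,  V = A.
Delete trivial equation 2 = 2.
Bind V := A; substituting into the one remaining equation that mentions V gives: app(app(2,app(S,2)),app(M,c)) = app(app(2,R),app(h(h(nil,A),A),c)). Substituting into the earlier bindings gives N := A, P := A.
Decompose app/2: h(h(Y2,nil),d) = h(A,d),  h(d,2) = Y2.
Decompose h/2: h(Y2,nil) = A,  d = d.
Bind A := h(Y2,nil); substituting into the one remaining equation that mentions A gives: app(app(2,app(S,2)),app(M,c)) = app(app(2,R),app(h(h(nil,h(Y2,nil)),h(Y2,nil)),c)). Substituting into the earlier bindings gives N := h(Y2,nil), P := h(Y2,nil), V := h(Y2,nil).
Delete trivial equation d = d.
Bind Y2 := h(d,2); substituting into the one remaining equation that mentions Y2 gives: app(app(2,app(S,2)),app(M,c)) = app(app(2,R),app(h(h(nil,h(h(d,2),nil)),h(h(d,2),nil)),c)). Substituting into the earlier bindings gives N := h(h(d,2),nil), P := h(h(d,2),nil), V := h(h(d,2),nil), A := h(h(d,2),nil).
Bind S := app(d,M); substituting into the remaining equation gives: app(app(2,app(app(d,M),2)),app(M,c)) = app(app(2,R),app(h(h(nil,h(h(d,2),nil)),h(h(d,2),nil)),c)).
Decompose app/2: app(2,app(app(d,M),2)) = app(2,R),  app(M,c) = app(h(h(nil,h(h(d,2),nil)),h(h(d,2),nil)),c).
Decompose app/2: 2 = 2,  app(app(d,M),2) = R.
Delete trivial equation 2 = 2.
Bind R := app(app(d,M),2); no other remaining equation mentions R.
Decompose app/2: M = h(h(nil,h(h(d,2),nil)),h(h(d,2),nil)),  c = c.
Bind M := h(h(nil,h(h(d,2),nil)),h(h(d,2),nil)); no other remaining equation mentions M. Substituting into the earlier bindings gives S := app(d,h(h(nil,h(h(d,2),nil)),h(h(d,2),nil))), R := app(app(d,h(h(nil,h(h(d,2),nil)),h(h(d,2),nil))),2).
Delete trivial equation c = c.
MGU = { N -> h(h(d,2),nil), P -> h(h(d,2),nil), V -> h(h(d,2),nil), A -> h(h(d,2),nil), Y2 -> h(d,2), S -> app(d,h(h(nil,h(h(d,2),nil)),h(h(d,2),nil))), R -> app(app(d,h(h(nil,h(h(d,2),nil)),h(h(d,2),nil))),2), M -> h(h(nil,h(h(d,2),nil)),h(h(d,2),nil)) }, so P -> h(h(d,2),nil).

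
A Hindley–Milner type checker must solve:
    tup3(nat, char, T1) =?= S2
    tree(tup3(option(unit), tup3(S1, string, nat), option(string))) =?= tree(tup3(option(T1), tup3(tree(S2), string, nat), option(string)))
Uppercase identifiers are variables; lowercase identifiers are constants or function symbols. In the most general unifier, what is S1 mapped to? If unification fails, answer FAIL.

tree(tup3(nat, char, unit))

Bind S2 := tup3(nat, char, T1); substituting into the remaining equation gives: tree(tup3(option(unit), tup3(S1, string, nat), option(string))) =?= tree(tup3(option(T1), tup3(tree(tup3(nat, char, T1)), string, nat), option(string))).
Decompose tree/1: tup3(option(unit), tup3(S1, string, nat), option(string)) =?= tup3(option(T1), tup3(tree(tup3(nat, char, T1)), string, nat), option(string)).
Decompose tup3/3: option(unit) =?= option(T1),  tup3(S1, string, nat) =?= tup3(tree(tup3(nat, char, T1)), string, nat),  option(string) =?= option(string).
Decompose option/1: unit =?= T1.
Bind T1 := unit; substituting into the one remaining equation that mentions T1 gives: tup3(S1, string, nat) =?= tup3(tree(tup3(nat, char, unit)), string, nat). Substituting into the earlier binding gives S2 := tup3(nat, char, unit).
Decompose tup3/3: S1 =?= tree(tup3(nat, char, unit)),  string =?= string,  nat =?= nat.
Bind S1 := tree(tup3(nat, char, unit)); no other remaining equation mentions S1.
Delete trivial equation string =?= string.
Delete trivial equation nat =?= nat.
Delete trivial equation option(string) =?= option(string).
MGU = { S2 := tup3(nat, char, unit), T1 := unit, S1 := tree(tup3(nat, char, unit)) }, so S1 := tree(tup3(nat, char, unit)).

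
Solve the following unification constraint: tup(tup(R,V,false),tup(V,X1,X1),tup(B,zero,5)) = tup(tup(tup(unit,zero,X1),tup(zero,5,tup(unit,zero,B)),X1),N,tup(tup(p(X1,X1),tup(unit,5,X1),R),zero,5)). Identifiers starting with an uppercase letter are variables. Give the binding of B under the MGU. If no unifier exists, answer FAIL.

tup(p(false,false),tup(unit,5,false),tup(unit,zero,false))

Decompose tup/3: tup(R,V,false) = tup(tup(unit,zero,X1),tup(zero,5,tup(unit,zero,B)),X1),  tup(V,X1,X1) = N,  tup(B,zero,5) = tup(tup(p(X1,X1),tup(unit,5,X1),R),zero,5).
Decompose tup/3: R = tup(unit,zero,X1),  V = tup(zero,5,tup(unit,zero,B)),  false = X1.
Bind R := tup(unit,zero,X1); substituting into the one remaining equation that mentions R gives: tup(B,zero,5) = tup(tup(p(X1,X1),tup(unit,5,X1),tup(unit,zero,X1)),zero,5).
Bind V := tup(zero,5,tup(unit,zero,B)); substituting into the one remaining equation that mentions V gives: tup(tup(zero,5,tup(unit,zero,B)),X1,X1) = N.
Bind X1 := false; substituting into the remaining equations gives: tup(tup(zero,5,tup(unit,zero,B)),false,false) = N,  tup(B,zero,5) = tup(tup(p(false,false),tup(unit,5,false),tup(unit,zero,false)),zero,5). Substituting into the earlier binding gives R := tup(unit,zero,false).
Bind N := tup(tup(zero,5,tup(unit,zero,B)),false,false); no other remaining equation mentions N.
Decompose tup/3: B = tup(p(false,false),tup(unit,5,false),tup(unit,zero,false)),  zero = zero,  5 = 5.
Bind B := tup(p(false,false),tup(unit,5,false),tup(unit,zero,false)); no other remaining equation mentions B. Substituting into the earlier bindings gives V := tup(zero,5,tup(unit,zero,tup(p(false,false),tup(unit,5,false),tup(unit,zero,false)))), N := tup(tup(zero,5,tup(unit,zero,tup(p(false,false),tup(unit,5,false),tup(unit,zero,false)))),false,false).
Delete trivial equation zero = zero.
Delete trivial equation 5 = 5.
MGU = { R -> tup(unit,zero,false), V -> tup(zero,5,tup(unit,zero,tup(p(false,false),tup(unit,5,false),tup(unit,zero,false)))), X1 -> false, N -> tup(tup(zero,5,tup(unit,zero,tup(p(false,false),tup(unit,5,false),tup(unit,zero,false)))),false,false), B -> tup(p(false,false),tup(unit,5,false),tup(unit,zero,false)) }, so B -> tup(p(false,false),tup(unit,5,false),tup(unit,zero,false)).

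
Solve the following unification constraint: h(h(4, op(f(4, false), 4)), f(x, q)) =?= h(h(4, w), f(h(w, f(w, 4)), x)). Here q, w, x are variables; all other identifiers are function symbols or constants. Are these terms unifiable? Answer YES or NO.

YES

Decompose h/2: h(4, op(f(4, false), 4)) =?= h(4, w),  f(x, q) =?= f(h(w, f(w, 4)), x).
Decompose h/2: 4 =?= 4,  op(f(4, false), 4) =?= w.
Delete trivial equation 4 =?= 4.
Bind w := op(f(4, false), 4); substituting into the remaining equation gives: f(x, q) =?= f(h(op(f(4, false), 4), f(op(f(4, false), 4), 4)), x).
Decompose f/2: x =?= h(op(f(4, false), 4), f(op(f(4, false), 4), 4)),  q =?= x.
Bind x := h(op(f(4, false), 4), f(op(f(4, false), 4), 4)); substituting into the remaining equation gives: q =?= h(op(f(4, false), 4), f(op(f(4, false), 4), 4)).
Bind q := h(op(f(4, false), 4), f(op(f(4, false), 4), 4)).
No equations remain and no clash or occurs-check failure arose, so a unifier exists.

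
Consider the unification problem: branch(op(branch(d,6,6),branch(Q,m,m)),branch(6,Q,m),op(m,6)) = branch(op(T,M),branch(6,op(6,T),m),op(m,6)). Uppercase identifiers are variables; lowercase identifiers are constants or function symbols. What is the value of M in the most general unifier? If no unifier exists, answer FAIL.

Decompose branch/3: op(branch(d,6,6),branch(Q,m,m)) = op(T,M),  branch(6,Q,m) = branch(6,op(6,T),m),  op(m,6) = op(m,6).
Decompose op/2: branch(d,6,6) = T,  branch(Q,m,m) = M.
Bind T := branch(d,6,6); substituting into the one remaining equation that mentions T gives: branch(6,Q,m) = branch(6,op(6,branch(d,6,6)),m).
Bind M := branch(Q,m,m); no other remaining equation mentions M.
Decompose branch/3: 6 = 6,  Q = op(6,branch(d,6,6)),  m = m.
Delete trivial equation 6 = 6.
Bind Q := op(6,branch(d,6,6)); no other remaining equation mentions Q. Substituting into the earlier binding gives M := branch(op(6,branch(d,6,6)),m,m).
Delete trivial equation m = m.
Delete trivial equation op(m,6) = op(m,6).
MGU = { T := branch(d,6,6), M := branch(op(6,branch(d,6,6)),m,m), Q := op(6,branch(d,6,6)) }, so M := branch(op(6,branch(d,6,6)),m,m).

branch(op(6,branch(d,6,6)),m,m)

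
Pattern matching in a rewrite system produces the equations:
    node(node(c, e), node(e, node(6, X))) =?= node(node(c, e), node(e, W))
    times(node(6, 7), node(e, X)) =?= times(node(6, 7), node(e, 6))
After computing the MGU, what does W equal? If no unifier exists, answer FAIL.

Decompose node/2: node(c, e) =?= node(c, e),  node(e, node(6, X)) =?= node(e, W).
Delete trivial equation node(c, e) =?= node(c, e).
Decompose node/2: e =?= e,  node(6, X) =?= W.
Delete trivial equation e =?= e.
Bind W := node(6, X); no other remaining equation mentions W.
Decompose times/2: node(6, 7) =?= node(6, 7),  node(e, X) =?= node(e, 6).
Delete trivial equation node(6, 7) =?= node(6, 7).
Decompose node/2: e =?= e,  X =?= 6.
Delete trivial equation e =?= e.
Bind X := 6. Substituting into the earlier binding gives W := node(6, 6).
MGU = { W -> node(6, 6), X -> 6 }, so W -> node(6, 6).

node(6, 6)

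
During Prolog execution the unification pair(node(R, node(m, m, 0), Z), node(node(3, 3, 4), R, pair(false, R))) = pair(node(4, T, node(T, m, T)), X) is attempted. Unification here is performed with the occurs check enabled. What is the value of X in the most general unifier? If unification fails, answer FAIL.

Decompose pair/2: node(R, node(m, m, 0), Z) = node(4, T, node(T, m, T)),  node(node(3, 3, 4), R, pair(false, R)) = X.
Decompose node/3: R = 4,  node(m, m, 0) = T,  Z = node(T, m, T).
Bind R := 4; substituting into the one remaining equation that mentions R gives: node(node(3, 3, 4), 4, pair(false, 4)) = X.
Bind T := node(m, m, 0); substituting into the one remaining equation that mentions T gives: Z = node(node(m, m, 0), m, node(m, m, 0)).
Bind Z := node(node(m, m, 0), m, node(m, m, 0)); no other remaining equation mentions Z.
Bind X := node(node(3, 3, 4), 4, pair(false, 4)).
MGU = { R = 4, T = node(m, m, 0), Z = node(node(m, m, 0), m, node(m, m, 0)), X = node(node(3, 3, 4), 4, pair(false, 4)) }, so X = node(node(3, 3, 4), 4, pair(false, 4)).

node(node(3, 3, 4), 4, pair(false, 4))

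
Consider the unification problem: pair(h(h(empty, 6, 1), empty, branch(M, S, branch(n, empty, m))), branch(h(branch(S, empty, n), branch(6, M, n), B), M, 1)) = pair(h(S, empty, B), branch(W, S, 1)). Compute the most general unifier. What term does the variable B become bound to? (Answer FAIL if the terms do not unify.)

Decompose pair/2: h(h(empty, 6, 1), empty, branch(M, S, branch(n, empty, m))) = h(S, empty, B),  branch(h(branch(S, empty, n), branch(6, M, n), B), M, 1) = branch(W, S, 1).
Decompose h/3: h(empty, 6, 1) = S,  empty = empty,  branch(M, S, branch(n, empty, m)) = B.
Bind S := h(empty, 6, 1); substituting into the 2 remaining equations that mention S gives: branch(M, h(empty, 6, 1), branch(n, empty, m)) = B,  branch(h(branch(h(empty, 6, 1), empty, n), branch(6, M, n), B), M, 1) = branch(W, h(empty, 6, 1), 1).
Delete trivial equation empty = empty.
Bind B := branch(M, h(empty, 6, 1), branch(n, empty, m)); substituting into the remaining equation gives: branch(h(branch(h(empty, 6, 1), empty, n), branch(6, M, n), branch(M, h(empty, 6, 1), branch(n, empty, m))), M, 1) = branch(W, h(empty, 6, 1), 1).
Decompose branch/3: h(branch(h(empty, 6, 1), empty, n), branch(6, M, n), branch(M, h(empty, 6, 1), branch(n, empty, m))) = W,  M = h(empty, 6, 1),  1 = 1.
Bind W := h(branch(h(empty, 6, 1), empty, n), branch(6, M, n), branch(M, h(empty, 6, 1), branch(n, empty, m))); no other remaining equation mentions W.
Bind M := h(empty, 6, 1); no other remaining equation mentions M. Substituting into the earlier bindings gives B := branch(h(empty, 6, 1), h(empty, 6, 1), branch(n, empty, m)), W := h(branch(h(empty, 6, 1), empty, n), branch(6, h(empty, 6, 1), n), branch(h(empty, 6, 1), h(empty, 6, 1), branch(n, empty, m))).
Delete trivial equation 1 = 1.
MGU = { S := h(empty, 6, 1), B := branch(h(empty, 6, 1), h(empty, 6, 1), branch(n, empty, m)), W := h(branch(h(empty, 6, 1), empty, n), branch(6, h(empty, 6, 1), n), branch(h(empty, 6, 1), h(empty, 6, 1), branch(n, empty, m))), M := h(empty, 6, 1) }, so B := branch(h(empty, 6, 1), h(empty, 6, 1), branch(n, empty, m)).

branch(h(empty, 6, 1), h(empty, 6, 1), branch(n, empty, m))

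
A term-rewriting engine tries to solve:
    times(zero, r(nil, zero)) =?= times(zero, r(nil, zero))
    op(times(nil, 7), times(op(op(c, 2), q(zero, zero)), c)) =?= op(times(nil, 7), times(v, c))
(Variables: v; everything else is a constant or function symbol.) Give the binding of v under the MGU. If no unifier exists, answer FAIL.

Delete trivial equation times(zero, r(nil, zero)) =?= times(zero, r(nil, zero)).
Decompose op/2: times(nil, 7) =?= times(nil, 7),  times(op(op(c, 2), q(zero, zero)), c) =?= times(v, c).
Delete trivial equation times(nil, 7) =?= times(nil, 7).
Decompose times/2: op(op(c, 2), q(zero, zero)) =?= v,  c =?= c.
Bind v := op(op(c, 2), q(zero, zero)); no other remaining equation mentions v.
Delete trivial equation c =?= c.
MGU = { v := op(op(c, 2), q(zero, zero)) }, so v := op(op(c, 2), q(zero, zero)).

op(op(c, 2), q(zero, zero))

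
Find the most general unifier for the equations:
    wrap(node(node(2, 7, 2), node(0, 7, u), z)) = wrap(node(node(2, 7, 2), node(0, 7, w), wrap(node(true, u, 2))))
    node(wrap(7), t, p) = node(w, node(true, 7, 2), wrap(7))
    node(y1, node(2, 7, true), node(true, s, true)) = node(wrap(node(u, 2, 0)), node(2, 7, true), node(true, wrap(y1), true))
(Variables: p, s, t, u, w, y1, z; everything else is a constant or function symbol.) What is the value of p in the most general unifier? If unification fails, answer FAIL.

Decompose wrap/1: node(node(2, 7, 2), node(0, 7, u), z) = node(node(2, 7, 2), node(0, 7, w), wrap(node(true, u, 2))).
Decompose node/3: node(2, 7, 2) = node(2, 7, 2),  node(0, 7, u) = node(0, 7, w),  z = wrap(node(true, u, 2)).
Delete trivial equation node(2, 7, 2) = node(2, 7, 2).
Decompose node/3: 0 = 0,  7 = 7,  u = w.
Delete trivial equation 0 = 0.
Delete trivial equation 7 = 7.
Bind u := w; substituting into the 2 remaining equations that mention u gives: z = wrap(node(true, w, 2)),  node(y1, node(2, 7, true), node(true, s, true)) = node(wrap(node(w, 2, 0)), node(2, 7, true), node(true, wrap(y1), true)).
Bind z := wrap(node(true, w, 2)); no other remaining equation mentions z.
Decompose node/3: wrap(7) = w,  t = node(true, 7, 2),  p = wrap(7).
Bind w := wrap(7); substituting into the one remaining equation that mentions w gives: node(y1, node(2, 7, true), node(true, s, true)) = node(wrap(node(wrap(7), 2, 0)), node(2, 7, true), node(true, wrap(y1), true)). Substituting into the earlier bindings gives u := wrap(7), z := wrap(node(true, wrap(7), 2)).
Bind t := node(true, 7, 2); no other remaining equation mentions t.
Bind p := wrap(7); no other remaining equation mentions p.
Decompose node/3: y1 = wrap(node(wrap(7), 2, 0)),  node(2, 7, true) = node(2, 7, true),  node(true, s, true) = node(true, wrap(y1), true).
Bind y1 := wrap(node(wrap(7), 2, 0)); substituting into the one remaining equation that mentions y1 gives: node(true, s, true) = node(true, wrap(wrap(node(wrap(7), 2, 0))), true).
Delete trivial equation node(2, 7, true) = node(2, 7, true).
Decompose node/3: true = true,  s = wrap(wrap(node(wrap(7), 2, 0))),  true = true.
Delete trivial equation true = true.
Bind s := wrap(wrap(node(wrap(7), 2, 0))); no other remaining equation mentions s.
Delete trivial equation true = true.
MGU = { u ↦ wrap(7), z ↦ wrap(node(true, wrap(7), 2)), w ↦ wrap(7), t ↦ node(true, 7, 2), p ↦ wrap(7), y1 ↦ wrap(node(wrap(7), 2, 0)), s ↦ wrap(wrap(node(wrap(7), 2, 0))) }, so p ↦ wrap(7).

wrap(7)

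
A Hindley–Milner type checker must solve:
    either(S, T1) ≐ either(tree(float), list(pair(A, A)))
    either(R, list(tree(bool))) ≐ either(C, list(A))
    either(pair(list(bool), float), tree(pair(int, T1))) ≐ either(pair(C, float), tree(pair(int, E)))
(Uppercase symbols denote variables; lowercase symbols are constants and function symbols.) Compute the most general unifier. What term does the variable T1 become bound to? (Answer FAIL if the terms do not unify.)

list(pair(tree(bool), tree(bool)))

Decompose either/2: S ≐ tree(float),  T1 ≐ list(pair(A, A)).
Bind S := tree(float); no other remaining equation mentions S.
Bind T1 := list(pair(A, A)); substituting into the one remaining equation that mentions T1 gives: either(pair(list(bool), float), tree(pair(int, list(pair(A, A))))) ≐ either(pair(C, float), tree(pair(int, E))).
Decompose either/2: R ≐ C,  list(tree(bool)) ≐ list(A).
Bind R := C; no other remaining equation mentions R.
Decompose list/1: tree(bool) ≐ A.
Bind A := tree(bool); substituting into the remaining equation gives: either(pair(list(bool), float), tree(pair(int, list(pair(tree(bool), tree(bool)))))) ≐ either(pair(C, float), tree(pair(int, E))). Substituting into the earlier binding gives T1 := list(pair(tree(bool), tree(bool))).
Decompose either/2: pair(list(bool), float) ≐ pair(C, float),  tree(pair(int, list(pair(tree(bool), tree(bool))))) ≐ tree(pair(int, E)).
Decompose pair/2: list(bool) ≐ C,  float ≐ float.
Bind C := list(bool); no other remaining equation mentions C. Substituting into the earlier binding gives R := list(bool).
Delete trivial equation float ≐ float.
Decompose tree/1: pair(int, list(pair(tree(bool), tree(bool)))) ≐ pair(int, E).
Decompose pair/2: int ≐ int,  list(pair(tree(bool), tree(bool))) ≐ E.
Delete trivial equation int ≐ int.
Bind E := list(pair(tree(bool), tree(bool))).
MGU = { S -> tree(float), T1 -> list(pair(tree(bool), tree(bool))), R -> list(bool), A -> tree(bool), C -> list(bool), E -> list(pair(tree(bool), tree(bool))) }, so T1 -> list(pair(tree(bool), tree(bool))).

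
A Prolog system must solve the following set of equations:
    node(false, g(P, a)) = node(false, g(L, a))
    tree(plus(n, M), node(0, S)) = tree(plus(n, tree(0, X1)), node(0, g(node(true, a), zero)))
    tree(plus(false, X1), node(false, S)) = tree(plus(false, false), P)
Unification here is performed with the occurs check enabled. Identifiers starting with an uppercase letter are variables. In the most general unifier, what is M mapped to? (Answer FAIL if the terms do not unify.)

tree(0, false)

Decompose node/2: false = false,  g(P, a) = g(L, a).
Delete trivial equation false = false.
Decompose g/2: P = L,  a = a.
Bind P := L; substituting into the one remaining equation that mentions P gives: tree(plus(false, X1), node(false, S)) = tree(plus(false, false), L).
Delete trivial equation a = a.
Decompose tree/2: plus(n, M) = plus(n, tree(0, X1)),  node(0, S) = node(0, g(node(true, a), zero)).
Decompose plus/2: n = n,  M = tree(0, X1).
Delete trivial equation n = n.
Bind M := tree(0, X1); no other remaining equation mentions M.
Decompose node/2: 0 = 0,  S = g(node(true, a), zero).
Delete trivial equation 0 = 0.
Bind S := g(node(true, a), zero); substituting into the remaining equation gives: tree(plus(false, X1), node(false, g(node(true, a), zero))) = tree(plus(false, false), L).
Decompose tree/2: plus(false, X1) = plus(false, false),  node(false, g(node(true, a), zero)) = L.
Decompose plus/2: false = false,  X1 = false.
Delete trivial equation false = false.
Bind X1 := false; no other remaining equation mentions X1. Substituting into the earlier binding gives M := tree(0, false).
Bind L := node(false, g(node(true, a), zero)). Substituting into the earlier binding gives P := node(false, g(node(true, a), zero)).
MGU = { P = node(false, g(node(true, a), zero)), M = tree(0, false), S = g(node(true, a), zero), X1 = false, L = node(false, g(node(true, a), zero)) }, so M = tree(0, false).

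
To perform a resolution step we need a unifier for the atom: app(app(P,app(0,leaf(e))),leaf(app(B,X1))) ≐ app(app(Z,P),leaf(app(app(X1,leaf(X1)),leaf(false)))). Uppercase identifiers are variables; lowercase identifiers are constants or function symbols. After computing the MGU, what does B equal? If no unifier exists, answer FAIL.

Decompose app/2: app(P,app(0,leaf(e))) ≐ app(Z,P),  leaf(app(B,X1)) ≐ leaf(app(app(X1,leaf(X1)),leaf(false))).
Decompose app/2: P ≐ Z,  app(0,leaf(e)) ≐ P.
Bind P := Z; substituting into the one remaining equation that mentions P gives: app(0,leaf(e)) ≐ Z.
Bind Z := app(0,leaf(e)); no other remaining equation mentions Z. Substituting into the earlier binding gives P := app(0,leaf(e)).
Decompose leaf/1: app(B,X1) ≐ app(app(X1,leaf(X1)),leaf(false)).
Decompose app/2: B ≐ app(X1,leaf(X1)),  X1 ≐ leaf(false).
Bind B := app(X1,leaf(X1)); no other remaining equation mentions B.
Bind X1 := leaf(false). Substituting into the earlier binding gives B := app(leaf(false),leaf(leaf(false))).
MGU = { P -> app(0,leaf(e)), Z -> app(0,leaf(e)), B -> app(leaf(false),leaf(leaf(false))), X1 -> leaf(false) }, so B -> app(leaf(false),leaf(leaf(false))).

app(leaf(false),leaf(leaf(false)))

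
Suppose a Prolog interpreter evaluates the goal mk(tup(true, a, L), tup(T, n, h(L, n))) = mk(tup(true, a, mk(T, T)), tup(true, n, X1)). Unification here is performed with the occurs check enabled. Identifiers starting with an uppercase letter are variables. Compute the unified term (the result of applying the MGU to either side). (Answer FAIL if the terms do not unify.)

Decompose mk/2: tup(true, a, L) = tup(true, a, mk(T, T)),  tup(T, n, h(L, n)) = tup(true, n, X1).
Decompose tup/3: true = true,  a = a,  L = mk(T, T).
Delete trivial equation true = true.
Delete trivial equation a = a.
Bind L := mk(T, T); substituting into the remaining equation gives: tup(T, n, h(mk(T, T), n)) = tup(true, n, X1).
Decompose tup/3: T = true,  n = n,  h(mk(T, T), n) = X1.
Bind T := true; substituting into the one remaining equation that mentions T gives: h(mk(true, true), n) = X1. Substituting into the earlier binding gives L := mk(true, true).
Delete trivial equation n = n.
Bind X1 := h(mk(true, true), n).
Applying the MGU to either side gives mk(tup(true, a, mk(true, true)), tup(true, n, h(mk(true, true), n))).

mk(tup(true, a, mk(true, true)), tup(true, n, h(mk(true, true), n)))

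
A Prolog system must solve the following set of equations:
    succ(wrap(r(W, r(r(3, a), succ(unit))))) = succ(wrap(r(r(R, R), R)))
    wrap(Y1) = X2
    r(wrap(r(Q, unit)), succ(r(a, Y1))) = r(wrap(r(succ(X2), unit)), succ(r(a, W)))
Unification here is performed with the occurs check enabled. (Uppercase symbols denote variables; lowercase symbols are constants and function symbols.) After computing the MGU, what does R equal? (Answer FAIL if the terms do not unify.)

Decompose succ/1: wrap(r(W, r(r(3, a), succ(unit)))) = wrap(r(r(R, R), R)).
Decompose wrap/1: r(W, r(r(3, a), succ(unit))) = r(r(R, R), R).
Decompose r/2: W = r(R, R),  r(r(3, a), succ(unit)) = R.
Bind W := r(R, R); substituting into the one remaining equation that mentions W gives: r(wrap(r(Q, unit)), succ(r(a, Y1))) = r(wrap(r(succ(X2), unit)), succ(r(a, r(R, R)))).
Bind R := r(r(3, a), succ(unit)); substituting into the one remaining equation that mentions R gives: r(wrap(r(Q, unit)), succ(r(a, Y1))) = r(wrap(r(succ(X2), unit)), succ(r(a, r(r(r(3, a), succ(unit)), r(r(3, a), succ(unit)))))). Substituting into the earlier binding gives W := r(r(r(3, a), succ(unit)), r(r(3, a), succ(unit))).
Bind X2 := wrap(Y1); substituting into the remaining equation gives: r(wrap(r(Q, unit)), succ(r(a, Y1))) = r(wrap(r(succ(wrap(Y1)), unit)), succ(r(a, r(r(r(3, a), succ(unit)), r(r(3, a), succ(unit)))))).
Decompose r/2: wrap(r(Q, unit)) = wrap(r(succ(wrap(Y1)), unit)),  succ(r(a, Y1)) = succ(r(a, r(r(r(3, a), succ(unit)), r(r(3, a), succ(unit))))).
Decompose wrap/1: r(Q, unit) = r(succ(wrap(Y1)), unit).
Decompose r/2: Q = succ(wrap(Y1)),  unit = unit.
Bind Q := succ(wrap(Y1)); no other remaining equation mentions Q.
Delete trivial equation unit = unit.
Decompose succ/1: r(a, Y1) = r(a, r(r(r(3, a), succ(unit)), r(r(3, a), succ(unit)))).
Decompose r/2: a = a,  Y1 = r(r(r(3, a), succ(unit)), r(r(3, a), succ(unit))).
Delete trivial equation a = a.
Bind Y1 := r(r(r(3, a), succ(unit)), r(r(3, a), succ(unit))). Substituting into the earlier bindings gives X2 := wrap(r(r(r(3, a), succ(unit)), r(r(3, a), succ(unit)))), Q := succ(wrap(r(r(r(3, a), succ(unit)), r(r(3, a), succ(unit))))).
MGU = { W = r(r(r(3, a), succ(unit)), r(r(3, a), succ(unit))), R = r(r(3, a), succ(unit)), X2 = wrap(r(r(r(3, a), succ(unit)), r(r(3, a), succ(unit)))), Q = succ(wrap(r(r(r(3, a), succ(unit)), r(r(3, a), succ(unit))))), Y1 = r(r(r(3, a), succ(unit)), r(r(3, a), succ(unit))) }, so R = r(r(3, a), succ(unit)).

r(r(3, a), succ(unit))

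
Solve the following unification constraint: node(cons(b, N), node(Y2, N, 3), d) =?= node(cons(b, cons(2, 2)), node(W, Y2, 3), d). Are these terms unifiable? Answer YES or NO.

Decompose node/3: cons(b, N) =?= cons(b, cons(2, 2)),  node(Y2, N, 3) =?= node(W, Y2, 3),  d =?= d.
Decompose cons/2: b =?= b,  N =?= cons(2, 2).
Delete trivial equation b =?= b.
Bind N := cons(2, 2); substituting into the one remaining equation that mentions N gives: node(Y2, cons(2, 2), 3) =?= node(W, Y2, 3).
Decompose node/3: Y2 =?= W,  cons(2, 2) =?= Y2,  3 =?= 3.
Bind Y2 := W; substituting into the one remaining equation that mentions Y2 gives: cons(2, 2) =?= W.
Bind W := cons(2, 2); no other remaining equation mentions W. Substituting into the earlier binding gives Y2 := cons(2, 2).
Delete trivial equation 3 =?= 3.
Delete trivial equation d =?= d.
No equations remain and no clash or occurs-check failure arose, so a unifier exists.

YES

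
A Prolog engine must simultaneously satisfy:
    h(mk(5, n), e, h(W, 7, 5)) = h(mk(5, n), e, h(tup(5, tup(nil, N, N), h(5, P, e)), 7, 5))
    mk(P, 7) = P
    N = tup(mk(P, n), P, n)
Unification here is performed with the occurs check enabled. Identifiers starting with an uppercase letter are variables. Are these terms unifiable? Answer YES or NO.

NO

Decompose h/3: mk(5, n) = mk(5, n),  e = e,  h(W, 7, 5) = h(tup(5, tup(nil, N, N), h(5, P, e)), 7, 5).
Delete trivial equation mk(5, n) = mk(5, n).
Delete trivial equation e = e.
Decompose h/3: W = tup(5, tup(nil, N, N), h(5, P, e)),  7 = 7,  5 = 5.
Bind W := tup(5, tup(nil, N, N), h(5, P, e)); no other remaining equation mentions W.
Delete trivial equation 7 = 7.
Delete trivial equation 5 = 5.
Occurs check fails: P occurs in mk(P, 7); the equation P = mk(P, 7) has no finite solution.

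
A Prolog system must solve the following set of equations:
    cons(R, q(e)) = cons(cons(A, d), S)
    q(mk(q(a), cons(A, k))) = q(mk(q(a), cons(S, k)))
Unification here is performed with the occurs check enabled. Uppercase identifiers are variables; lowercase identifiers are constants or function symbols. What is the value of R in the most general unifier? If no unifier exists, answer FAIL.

Decompose cons/2: R = cons(A, d),  q(e) = S.
Bind R := cons(A, d); no other remaining equation mentions R.
Bind S := q(e); substituting into the remaining equation gives: q(mk(q(a), cons(A, k))) = q(mk(q(a), cons(q(e), k))).
Decompose q/1: mk(q(a), cons(A, k)) = mk(q(a), cons(q(e), k)).
Decompose mk/2: q(a) = q(a),  cons(A, k) = cons(q(e), k).
Delete trivial equation q(a) = q(a).
Decompose cons/2: A = q(e),  k = k.
Bind A := q(e); no other remaining equation mentions A. Substituting into the earlier binding gives R := cons(q(e), d).
Delete trivial equation k = k.
MGU = { R = cons(q(e), d), S = q(e), A = q(e) }, so R = cons(q(e), d).

cons(q(e), d)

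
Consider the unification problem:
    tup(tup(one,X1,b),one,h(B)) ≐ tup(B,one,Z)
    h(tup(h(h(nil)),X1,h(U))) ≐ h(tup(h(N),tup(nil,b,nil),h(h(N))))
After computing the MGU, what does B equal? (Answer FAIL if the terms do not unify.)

tup(one,tup(nil,b,nil),b)

Decompose tup/3: tup(one,X1,b) ≐ B,  one ≐ one,  h(B) ≐ Z.
Bind B := tup(one,X1,b); substituting into the one remaining equation that mentions B gives: h(tup(one,X1,b)) ≐ Z.
Delete trivial equation one ≐ one.
Bind Z := h(tup(one,X1,b)); no other remaining equation mentions Z.
Decompose h/1: tup(h(h(nil)),X1,h(U)) ≐ tup(h(N),tup(nil,b,nil),h(h(N))).
Decompose tup/3: h(h(nil)) ≐ h(N),  X1 ≐ tup(nil,b,nil),  h(U) ≐ h(h(N)).
Decompose h/1: h(nil) ≐ N.
Bind N := h(nil); substituting into the one remaining equation that mentions N gives: h(U) ≐ h(h(h(nil))).
Bind X1 := tup(nil,b,nil); no other remaining equation mentions X1. Substituting into the earlier bindings gives B := tup(one,tup(nil,b,nil),b), Z := h(tup(one,tup(nil,b,nil),b)).
Decompose h/1: U ≐ h(h(nil)).
Bind U := h(h(nil)).
MGU = { B ↦ tup(one,tup(nil,b,nil),b), Z ↦ h(tup(one,tup(nil,b,nil),b)), N ↦ h(nil), X1 ↦ tup(nil,b,nil), U ↦ h(h(nil)) }, so B ↦ tup(one,tup(nil,b,nil),b).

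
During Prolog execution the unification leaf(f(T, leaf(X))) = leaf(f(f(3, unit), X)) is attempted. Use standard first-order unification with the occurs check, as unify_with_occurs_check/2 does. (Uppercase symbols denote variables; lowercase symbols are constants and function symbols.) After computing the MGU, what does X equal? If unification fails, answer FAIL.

FAIL

Decompose leaf/1: f(T, leaf(X)) = f(f(3, unit), X).
Decompose f/2: T = f(3, unit),  leaf(X) = X.
Bind T := f(3, unit); no other remaining equation mentions T.
Occurs check fails: X occurs in leaf(X); the equation X = leaf(X) has no finite solution.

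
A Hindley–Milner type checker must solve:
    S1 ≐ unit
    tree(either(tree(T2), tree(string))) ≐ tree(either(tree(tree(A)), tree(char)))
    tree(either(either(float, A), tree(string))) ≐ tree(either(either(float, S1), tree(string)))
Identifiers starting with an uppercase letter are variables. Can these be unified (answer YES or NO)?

Bind S1 := unit; substituting into the one remaining equation that mentions S1 gives: tree(either(either(float, A), tree(string))) ≐ tree(either(either(float, unit), tree(string))).
Decompose tree/1: either(tree(T2), tree(string)) ≐ either(tree(tree(A)), tree(char)).
Decompose either/2: tree(T2) ≐ tree(tree(A)),  tree(string) ≐ tree(char).
Decompose tree/1: T2 ≐ tree(A).
Bind T2 := tree(A); no other remaining equation mentions T2.
Decompose tree/1: string ≐ char.
Clash: constants string and char differ; no unifier exists.

NO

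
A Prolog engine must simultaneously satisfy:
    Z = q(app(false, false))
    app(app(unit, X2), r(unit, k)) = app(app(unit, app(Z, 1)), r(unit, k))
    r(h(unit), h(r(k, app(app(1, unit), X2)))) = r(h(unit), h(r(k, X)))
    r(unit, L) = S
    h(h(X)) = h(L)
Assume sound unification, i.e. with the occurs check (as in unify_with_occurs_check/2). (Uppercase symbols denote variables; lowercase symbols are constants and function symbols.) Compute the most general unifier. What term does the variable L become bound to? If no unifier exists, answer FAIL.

Bind Z := q(app(false, false)); substituting into the one remaining equation that mentions Z gives: app(app(unit, X2), r(unit, k)) = app(app(unit, app(q(app(false, false)), 1)), r(unit, k)).
Decompose app/2: app(unit, X2) = app(unit, app(q(app(false, false)), 1)),  r(unit, k) = r(unit, k).
Decompose app/2: unit = unit,  X2 = app(q(app(false, false)), 1).
Delete trivial equation unit = unit.
Bind X2 := app(q(app(false, false)), 1); substituting into the one remaining equation that mentions X2 gives: r(h(unit), h(r(k, app(app(1, unit), app(q(app(false, false)), 1))))) = r(h(unit), h(r(k, X))).
Delete trivial equation r(unit, k) = r(unit, k).
Decompose r/2: h(unit) = h(unit),  h(r(k, app(app(1, unit), app(q(app(false, false)), 1)))) = h(r(k, X)).
Delete trivial equation h(unit) = h(unit).
Decompose h/1: r(k, app(app(1, unit), app(q(app(false, false)), 1))) = r(k, X).
Decompose r/2: k = k,  app(app(1, unit), app(q(app(false, false)), 1)) = X.
Delete trivial equation k = k.
Bind X := app(app(1, unit), app(q(app(false, false)), 1)); substituting into the one remaining equation that mentions X gives: h(h(app(app(1, unit), app(q(app(false, false)), 1)))) = h(L).
Bind S := r(unit, L); no other remaining equation mentions S.
Decompose h/1: h(app(app(1, unit), app(q(app(false, false)), 1))) = L.
Bind L := h(app(app(1, unit), app(q(app(false, false)), 1))). Substituting into the earlier binding gives S := r(unit, h(app(app(1, unit), app(q(app(false, false)), 1)))).
MGU = { Z ↦ q(app(false, false)), X2 ↦ app(q(app(false, false)), 1), X ↦ app(app(1, unit), app(q(app(false, false)), 1)), S ↦ r(unit, h(app(app(1, unit), app(q(app(false, false)), 1)))), L ↦ h(app(app(1, unit), app(q(app(false, false)), 1))) }, so L ↦ h(app(app(1, unit), app(q(app(false, false)), 1))).

h(app(app(1, unit), app(q(app(false, false)), 1)))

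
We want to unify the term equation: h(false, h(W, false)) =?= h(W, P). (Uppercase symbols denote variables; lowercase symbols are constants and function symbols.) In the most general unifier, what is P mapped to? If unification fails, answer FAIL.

h(false, false)

Decompose h/2: false =?= W,  h(W, false) =?= P.
Bind W := false; substituting into the remaining equation gives: h(false, false) =?= P.
Bind P := h(false, false).
MGU = { W ↦ false, P ↦ h(false, false) }, so P ↦ h(false, false).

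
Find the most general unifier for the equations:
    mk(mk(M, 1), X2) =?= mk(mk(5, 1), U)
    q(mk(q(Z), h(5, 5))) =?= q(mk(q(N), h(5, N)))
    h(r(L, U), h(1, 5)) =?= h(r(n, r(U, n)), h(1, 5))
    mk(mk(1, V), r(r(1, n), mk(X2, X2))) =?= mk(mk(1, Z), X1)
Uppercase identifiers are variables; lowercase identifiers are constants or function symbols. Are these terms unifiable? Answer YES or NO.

NO

Decompose mk/2: mk(M, 1) =?= mk(5, 1),  X2 =?= U.
Decompose mk/2: M =?= 5,  1 =?= 1.
Bind M := 5; no other remaining equation mentions M.
Delete trivial equation 1 =?= 1.
Bind X2 := U; substituting into the one remaining equation that mentions X2 gives: mk(mk(1, V), r(r(1, n), mk(U, U))) =?= mk(mk(1, Z), X1).
Decompose q/1: mk(q(Z), h(5, 5)) =?= mk(q(N), h(5, N)).
Decompose mk/2: q(Z) =?= q(N),  h(5, 5) =?= h(5, N).
Decompose q/1: Z =?= N.
Bind Z := N; substituting into the one remaining equation that mentions Z gives: mk(mk(1, V), r(r(1, n), mk(U, U))) =?= mk(mk(1, N), X1).
Decompose h/2: 5 =?= 5,  5 =?= N.
Delete trivial equation 5 =?= 5.
Bind N := 5; substituting into the one remaining equation that mentions N gives: mk(mk(1, V), r(r(1, n), mk(U, U))) =?= mk(mk(1, 5), X1). Substituting into the earlier binding gives Z := 5.
Decompose h/2: r(L, U) =?= r(n, r(U, n)),  h(1, 5) =?= h(1, 5).
Decompose r/2: L =?= n,  U =?= r(U, n).
Bind L := n; no other remaining equation mentions L.
Occurs check fails: U occurs in r(U, n); the equation U =?= r(U, n) has no finite solution.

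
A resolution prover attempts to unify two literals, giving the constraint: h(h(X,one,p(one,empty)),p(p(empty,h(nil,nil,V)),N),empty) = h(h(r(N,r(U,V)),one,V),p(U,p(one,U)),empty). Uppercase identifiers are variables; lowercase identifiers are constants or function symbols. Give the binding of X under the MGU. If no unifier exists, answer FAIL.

r(p(one,p(empty,h(nil,nil,p(one,empty)))),r(p(empty,h(nil,nil,p(one,empty))),p(one,empty)))

Decompose h/3: h(X,one,p(one,empty)) = h(r(N,r(U,V)),one,V),  p(p(empty,h(nil,nil,V)),N) = p(U,p(one,U)),  empty = empty.
Decompose h/3: X = r(N,r(U,V)),  one = one,  p(one,empty) = V.
Bind X := r(N,r(U,V)); no other remaining equation mentions X.
Delete trivial equation one = one.
Bind V := p(one,empty); substituting into the one remaining equation that mentions V gives: p(p(empty,h(nil,nil,p(one,empty))),N) = p(U,p(one,U)). Substituting into the earlier binding gives X := r(N,r(U,p(one,empty))).
Decompose p/2: p(empty,h(nil,nil,p(one,empty))) = U,  N = p(one,U).
Bind U := p(empty,h(nil,nil,p(one,empty))); substituting into the one remaining equation that mentions U gives: N = p(one,p(empty,h(nil,nil,p(one,empty)))). Substituting into the earlier binding gives X := r(N,r(p(empty,h(nil,nil,p(one,empty))),p(one,empty))).
Bind N := p(one,p(empty,h(nil,nil,p(one,empty)))); no other remaining equation mentions N. Substituting into the earlier binding gives X := r(p(one,p(empty,h(nil,nil,p(one,empty)))),r(p(empty,h(nil,nil,p(one,empty))),p(one,empty))).
Delete trivial equation empty = empty.
MGU = { X -> r(p(one,p(empty,h(nil,nil,p(one,empty)))),r(p(empty,h(nil,nil,p(one,empty))),p(one,empty))), V -> p(one,empty), U -> p(empty,h(nil,nil,p(one,empty))), N -> p(one,p(empty,h(nil,nil,p(one,empty)))) }, so X -> r(p(one,p(empty,h(nil,nil,p(one,empty)))),r(p(empty,h(nil,nil,p(one,empty))),p(one,empty))).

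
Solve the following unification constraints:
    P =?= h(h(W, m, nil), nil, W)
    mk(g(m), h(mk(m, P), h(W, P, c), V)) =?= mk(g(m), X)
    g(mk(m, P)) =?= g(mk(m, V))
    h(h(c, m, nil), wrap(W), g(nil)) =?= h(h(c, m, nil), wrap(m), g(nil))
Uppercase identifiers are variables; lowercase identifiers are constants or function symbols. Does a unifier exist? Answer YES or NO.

Bind P := h(h(W, m, nil), nil, W); substituting into the 2 remaining equations that mention P gives: mk(g(m), h(mk(m, h(h(W, m, nil), nil, W)), h(W, h(h(W, m, nil), nil, W), c), V)) =?= mk(g(m), X),  g(mk(m, h(h(W, m, nil), nil, W))) =?= g(mk(m, V)).
Decompose mk/2: g(m) =?= g(m),  h(mk(m, h(h(W, m, nil), nil, W)), h(W, h(h(W, m, nil), nil, W), c), V) =?= X.
Delete trivial equation g(m) =?= g(m).
Bind X := h(mk(m, h(h(W, m, nil), nil, W)), h(W, h(h(W, m, nil), nil, W), c), V); no other remaining equation mentions X.
Decompose g/1: mk(m, h(h(W, m, nil), nil, W)) =?= mk(m, V).
Decompose mk/2: m =?= m,  h(h(W, m, nil), nil, W) =?= V.
Delete trivial equation m =?= m.
Bind V := h(h(W, m, nil), nil, W); no other remaining equation mentions V. Substituting into the earlier binding gives X := h(mk(m, h(h(W, m, nil), nil, W)), h(W, h(h(W, m, nil), nil, W), c), h(h(W, m, nil), nil, W)).
Decompose h/3: h(c, m, nil) =?= h(c, m, nil),  wrap(W) =?= wrap(m),  g(nil) =?= g(nil).
Delete trivial equation h(c, m, nil) =?= h(c, m, nil).
Decompose wrap/1: W =?= m.
Bind W := m; no other remaining equation mentions W. Substituting into the earlier bindings gives P := h(h(m, m, nil), nil, m), X := h(mk(m, h(h(m, m, nil), nil, m)), h(m, h(h(m, m, nil), nil, m), c), h(h(m, m, nil), nil, m)), V := h(h(m, m, nil), nil, m).
Delete trivial equation g(nil) =?= g(nil).
No equations remain and no clash or occurs-check failure arose, so a unifier exists.

YES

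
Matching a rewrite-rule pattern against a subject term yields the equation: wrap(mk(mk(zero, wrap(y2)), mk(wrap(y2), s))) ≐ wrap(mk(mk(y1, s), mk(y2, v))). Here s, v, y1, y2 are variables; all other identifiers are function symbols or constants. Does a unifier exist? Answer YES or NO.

NO

Decompose wrap/1: mk(mk(zero, wrap(y2)), mk(wrap(y2), s)) ≐ mk(mk(y1, s), mk(y2, v)).
Decompose mk/2: mk(zero, wrap(y2)) ≐ mk(y1, s),  mk(wrap(y2), s) ≐ mk(y2, v).
Decompose mk/2: zero ≐ y1,  wrap(y2) ≐ s.
Bind y1 := zero; no other remaining equation mentions y1.
Bind s := wrap(y2); substituting into the remaining equation gives: mk(wrap(y2), wrap(y2)) ≐ mk(y2, v).
Decompose mk/2: wrap(y2) ≐ y2,  wrap(y2) ≐ v.
Occurs check fails: y2 occurs in wrap(y2); the equation y2 ≐ wrap(y2) has no finite solution.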